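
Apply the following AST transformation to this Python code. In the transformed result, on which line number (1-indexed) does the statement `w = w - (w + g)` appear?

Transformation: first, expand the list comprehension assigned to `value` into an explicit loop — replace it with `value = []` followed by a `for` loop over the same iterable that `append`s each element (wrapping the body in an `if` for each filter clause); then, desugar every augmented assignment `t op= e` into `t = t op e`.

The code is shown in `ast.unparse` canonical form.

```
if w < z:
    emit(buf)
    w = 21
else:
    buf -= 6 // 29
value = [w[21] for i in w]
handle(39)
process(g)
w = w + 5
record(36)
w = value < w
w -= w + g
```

Transformed code:
if w < z:
    emit(buf)
    w = 21
else:
    buf = buf - 6 // 29
value = []
for i in w:
    value.append(w[21])
handle(39)
process(g)
w = w + 5
record(36)
w = value < w
w = w - (w + g)

14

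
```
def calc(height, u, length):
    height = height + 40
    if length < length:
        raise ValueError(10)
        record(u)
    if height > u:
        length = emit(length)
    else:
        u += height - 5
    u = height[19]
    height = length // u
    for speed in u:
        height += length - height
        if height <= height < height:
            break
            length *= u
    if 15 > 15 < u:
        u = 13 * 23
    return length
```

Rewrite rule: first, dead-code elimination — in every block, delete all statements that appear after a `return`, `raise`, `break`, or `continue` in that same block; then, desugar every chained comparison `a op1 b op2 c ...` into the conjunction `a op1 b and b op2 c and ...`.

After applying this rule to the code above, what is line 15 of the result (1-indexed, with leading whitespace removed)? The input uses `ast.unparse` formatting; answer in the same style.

Transformed code:
def calc(height, u, length):
    height = height + 40
    if length < length:
        raise ValueError(10)
    if height > u:
        length = emit(length)
    else:
        u += height - 5
    u = height[19]
    height = length // u
    for speed in u:
        height += length - height
        if height <= height and height < height:
            break
    if 15 > 15 and 15 < u:
        u = 13 * 23
    return length

if 15 > 15 and 15 < u:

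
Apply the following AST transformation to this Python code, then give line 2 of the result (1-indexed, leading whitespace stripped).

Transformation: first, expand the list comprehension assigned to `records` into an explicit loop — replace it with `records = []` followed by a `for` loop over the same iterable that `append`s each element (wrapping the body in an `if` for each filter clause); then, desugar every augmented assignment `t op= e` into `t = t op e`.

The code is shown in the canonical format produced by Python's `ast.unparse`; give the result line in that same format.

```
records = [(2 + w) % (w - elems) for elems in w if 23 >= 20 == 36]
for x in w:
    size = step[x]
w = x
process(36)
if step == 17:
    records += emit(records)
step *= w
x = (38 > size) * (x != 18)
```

for elems in w:

Transformed code:
records = []
for elems in w:
    if 23 >= 20 == 36:
        records.append((2 + w) % (w - elems))
for x in w:
    size = step[x]
w = x
process(36)
if step == 17:
    records = records + emit(records)
step = step * w
x = (38 > size) * (x != 18)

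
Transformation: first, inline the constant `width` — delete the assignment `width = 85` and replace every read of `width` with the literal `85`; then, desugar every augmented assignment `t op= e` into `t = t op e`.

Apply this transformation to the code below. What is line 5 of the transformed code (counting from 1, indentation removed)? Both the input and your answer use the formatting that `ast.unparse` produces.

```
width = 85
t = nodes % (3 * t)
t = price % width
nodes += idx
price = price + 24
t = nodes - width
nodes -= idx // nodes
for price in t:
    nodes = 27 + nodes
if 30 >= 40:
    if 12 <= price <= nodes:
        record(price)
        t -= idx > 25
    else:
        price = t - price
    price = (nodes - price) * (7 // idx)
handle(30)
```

Transformed code:
t = nodes % (3 * t)
t = price % 85
nodes = nodes + idx
price = price + 24
t = nodes - 85
nodes = nodes - idx // nodes
for price in t:
    nodes = 27 + nodes
if 30 >= 40:
    if 12 <= price <= nodes:
        record(price)
        t = t - (idx > 25)
    else:
        price = t - price
    price = (nodes - price) * (7 // idx)
handle(30)

t = nodes - 85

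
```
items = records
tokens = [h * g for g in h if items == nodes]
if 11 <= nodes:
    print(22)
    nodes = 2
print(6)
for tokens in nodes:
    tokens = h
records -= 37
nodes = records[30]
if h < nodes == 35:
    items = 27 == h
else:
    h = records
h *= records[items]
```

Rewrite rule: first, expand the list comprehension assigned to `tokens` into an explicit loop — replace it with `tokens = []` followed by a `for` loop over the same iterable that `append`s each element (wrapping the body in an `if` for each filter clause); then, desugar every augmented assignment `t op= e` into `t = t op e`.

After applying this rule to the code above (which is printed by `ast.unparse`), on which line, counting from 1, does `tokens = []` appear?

Transformed code:
items = records
tokens = []
for g in h:
    if items == nodes:
        tokens.append(h * g)
if 11 <= nodes:
    print(22)
    nodes = 2
print(6)
for tokens in nodes:
    tokens = h
records = records - 37
nodes = records[30]
if h < nodes == 35:
    items = 27 == h
else:
    h = records
h = h * records[items]

2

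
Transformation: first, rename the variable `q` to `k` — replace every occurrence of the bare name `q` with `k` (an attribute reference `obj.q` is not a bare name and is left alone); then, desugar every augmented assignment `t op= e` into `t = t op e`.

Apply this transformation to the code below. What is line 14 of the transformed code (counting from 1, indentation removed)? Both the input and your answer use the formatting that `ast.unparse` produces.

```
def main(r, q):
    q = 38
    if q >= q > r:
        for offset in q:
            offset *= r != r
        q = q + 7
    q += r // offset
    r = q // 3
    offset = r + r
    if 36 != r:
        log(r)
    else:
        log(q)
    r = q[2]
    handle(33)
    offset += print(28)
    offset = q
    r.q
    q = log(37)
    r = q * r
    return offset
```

r = k[2]

Transformed code:
def main(r, k):
    k = 38
    if k >= k > r:
        for offset in k:
            offset = offset * (r != r)
        k = k + 7
    k = k + r // offset
    r = k // 3
    offset = r + r
    if 36 != r:
        log(r)
    else:
        log(k)
    r = k[2]
    handle(33)
    offset = offset + print(28)
    offset = k
    r.q
    k = log(37)
    r = k * r
    return offset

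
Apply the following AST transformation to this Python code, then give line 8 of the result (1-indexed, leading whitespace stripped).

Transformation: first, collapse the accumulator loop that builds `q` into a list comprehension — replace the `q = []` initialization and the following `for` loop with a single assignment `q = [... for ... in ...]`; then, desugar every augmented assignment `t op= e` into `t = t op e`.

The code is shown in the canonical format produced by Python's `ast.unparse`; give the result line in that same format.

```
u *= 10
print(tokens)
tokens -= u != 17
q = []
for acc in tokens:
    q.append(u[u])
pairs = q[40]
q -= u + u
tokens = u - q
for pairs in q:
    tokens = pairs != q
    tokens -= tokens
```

Transformed code:
u = u * 10
print(tokens)
tokens = tokens - (u != 17)
q = [u[u] for acc in tokens]
pairs = q[40]
q = q - (u + u)
tokens = u - q
for pairs in q:
    tokens = pairs != q
    tokens = tokens - tokens

for pairs in q:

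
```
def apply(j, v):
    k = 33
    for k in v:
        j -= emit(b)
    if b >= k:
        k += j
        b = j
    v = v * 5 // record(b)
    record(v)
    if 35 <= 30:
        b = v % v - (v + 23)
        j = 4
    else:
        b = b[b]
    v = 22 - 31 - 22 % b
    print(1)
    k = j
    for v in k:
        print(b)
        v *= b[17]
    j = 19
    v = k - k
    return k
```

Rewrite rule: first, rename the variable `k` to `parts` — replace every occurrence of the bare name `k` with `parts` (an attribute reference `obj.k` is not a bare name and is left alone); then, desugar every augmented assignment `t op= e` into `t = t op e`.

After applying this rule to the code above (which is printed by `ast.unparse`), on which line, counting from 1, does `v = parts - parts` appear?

Transformed code:
def apply(j, v):
    parts = 33
    for parts in v:
        j = j - emit(b)
    if b >= parts:
        parts = parts + j
        b = j
    v = v * 5 // record(b)
    record(v)
    if 35 <= 30:
        b = v % v - (v + 23)
        j = 4
    else:
        b = b[b]
    v = 22 - 31 - 22 % b
    print(1)
    parts = j
    for v in parts:
        print(b)
        v = v * b[17]
    j = 19
    v = parts - parts
    return parts

22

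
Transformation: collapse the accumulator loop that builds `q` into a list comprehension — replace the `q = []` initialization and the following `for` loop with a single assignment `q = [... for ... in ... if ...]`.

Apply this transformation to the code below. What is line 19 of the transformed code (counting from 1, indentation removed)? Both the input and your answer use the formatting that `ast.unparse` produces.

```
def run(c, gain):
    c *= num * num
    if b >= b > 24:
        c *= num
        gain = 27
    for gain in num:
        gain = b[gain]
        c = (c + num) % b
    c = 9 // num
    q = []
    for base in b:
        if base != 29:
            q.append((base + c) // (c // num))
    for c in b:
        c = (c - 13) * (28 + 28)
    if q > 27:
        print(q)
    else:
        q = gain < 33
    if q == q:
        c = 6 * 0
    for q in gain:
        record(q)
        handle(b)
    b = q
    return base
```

for q in gain:

Transformed code:
def run(c, gain):
    c *= num * num
    if b >= b > 24:
        c *= num
        gain = 27
    for gain in num:
        gain = b[gain]
        c = (c + num) % b
    c = 9 // num
    q = [(base + c) // (c // num) for base in b if base != 29]
    for c in b:
        c = (c - 13) * (28 + 28)
    if q > 27:
        print(q)
    else:
        q = gain < 33
    if q == q:
        c = 6 * 0
    for q in gain:
        record(q)
        handle(b)
    b = q
    return base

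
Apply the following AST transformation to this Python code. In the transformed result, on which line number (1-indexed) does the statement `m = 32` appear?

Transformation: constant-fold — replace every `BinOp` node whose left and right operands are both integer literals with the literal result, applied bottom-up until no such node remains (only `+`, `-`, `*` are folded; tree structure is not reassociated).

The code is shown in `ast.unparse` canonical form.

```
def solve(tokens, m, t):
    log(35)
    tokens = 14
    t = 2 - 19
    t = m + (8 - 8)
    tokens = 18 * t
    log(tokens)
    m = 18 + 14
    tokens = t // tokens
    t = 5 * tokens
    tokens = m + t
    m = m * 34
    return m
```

Transformed code:
def solve(tokens, m, t):
    log(35)
    tokens = 14
    t = -17
    t = m + 0
    tokens = 18 * t
    log(tokens)
    m = 32
    tokens = t // tokens
    t = 5 * tokens
    tokens = m + t
    m = m * 34
    return m

8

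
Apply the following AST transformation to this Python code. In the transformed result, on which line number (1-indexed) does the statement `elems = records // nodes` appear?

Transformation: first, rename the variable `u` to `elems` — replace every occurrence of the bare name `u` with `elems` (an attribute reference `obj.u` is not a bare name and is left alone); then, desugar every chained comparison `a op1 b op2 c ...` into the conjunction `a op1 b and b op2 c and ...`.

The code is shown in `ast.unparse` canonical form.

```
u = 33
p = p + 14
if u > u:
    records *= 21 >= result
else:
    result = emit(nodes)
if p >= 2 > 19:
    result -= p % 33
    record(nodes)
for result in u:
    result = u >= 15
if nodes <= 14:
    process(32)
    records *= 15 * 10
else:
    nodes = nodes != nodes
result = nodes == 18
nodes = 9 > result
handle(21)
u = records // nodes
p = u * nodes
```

Transformed code:
elems = 33
p = p + 14
if elems > elems:
    records *= 21 >= result
else:
    result = emit(nodes)
if p >= 2 and 2 > 19:
    result -= p % 33
    record(nodes)
for result in elems:
    result = elems >= 15
if nodes <= 14:
    process(32)
    records *= 15 * 10
else:
    nodes = nodes != nodes
result = nodes == 18
nodes = 9 > result
handle(21)
elems = records // nodes
p = elems * nodes

20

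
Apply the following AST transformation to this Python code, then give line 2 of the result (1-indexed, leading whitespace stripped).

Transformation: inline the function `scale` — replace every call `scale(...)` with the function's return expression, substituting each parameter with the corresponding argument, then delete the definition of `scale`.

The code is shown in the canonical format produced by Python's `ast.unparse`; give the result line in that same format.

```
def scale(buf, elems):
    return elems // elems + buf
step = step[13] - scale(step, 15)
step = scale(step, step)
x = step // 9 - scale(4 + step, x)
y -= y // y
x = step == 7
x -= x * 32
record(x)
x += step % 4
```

Transformed code:
step = step[13] - (15 // 15 + step)
step = step // step + step
x = step // 9 - (x // x + (4 + step))
y -= y // y
x = step == 7
x -= x * 32
record(x)
x += step % 4

step = step // step + step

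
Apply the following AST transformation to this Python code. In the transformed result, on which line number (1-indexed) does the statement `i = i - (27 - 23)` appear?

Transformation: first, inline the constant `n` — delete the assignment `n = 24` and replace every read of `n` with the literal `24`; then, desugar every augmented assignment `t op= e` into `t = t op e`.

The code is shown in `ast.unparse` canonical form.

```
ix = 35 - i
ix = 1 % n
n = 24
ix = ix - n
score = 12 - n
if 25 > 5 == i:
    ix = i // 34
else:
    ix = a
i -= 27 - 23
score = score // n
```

Transformed code:
ix = 35 - i
ix = 1 % 24
ix = ix - 24
score = 12 - 24
if 25 > 5 == i:
    ix = i // 34
else:
    ix = a
i = i - (27 - 23)
score = score // 24

9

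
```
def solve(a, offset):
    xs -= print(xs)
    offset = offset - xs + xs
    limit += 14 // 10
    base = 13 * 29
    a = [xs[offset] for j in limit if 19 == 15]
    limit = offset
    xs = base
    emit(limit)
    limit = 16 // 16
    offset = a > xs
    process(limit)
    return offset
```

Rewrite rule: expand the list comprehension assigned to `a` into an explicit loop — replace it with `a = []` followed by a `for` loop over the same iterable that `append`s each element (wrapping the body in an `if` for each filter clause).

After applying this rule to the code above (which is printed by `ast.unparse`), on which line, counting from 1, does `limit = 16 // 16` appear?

Transformed code:
def solve(a, offset):
    xs -= print(xs)
    offset = offset - xs + xs
    limit += 14 // 10
    base = 13 * 29
    a = []
    for j in limit:
        if 19 == 15:
            a.append(xs[offset])
    limit = offset
    xs = base
    emit(limit)
    limit = 16 // 16
    offset = a > xs
    process(limit)
    return offset

13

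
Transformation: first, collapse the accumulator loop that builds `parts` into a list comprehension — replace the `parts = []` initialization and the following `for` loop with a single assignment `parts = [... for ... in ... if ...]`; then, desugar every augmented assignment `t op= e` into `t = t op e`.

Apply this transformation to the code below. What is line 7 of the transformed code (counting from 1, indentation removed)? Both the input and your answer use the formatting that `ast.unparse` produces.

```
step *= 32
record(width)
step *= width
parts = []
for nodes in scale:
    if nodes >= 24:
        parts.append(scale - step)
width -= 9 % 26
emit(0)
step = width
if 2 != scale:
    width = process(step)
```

Transformed code:
step = step * 32
record(width)
step = step * width
parts = [scale - step for nodes in scale if nodes >= 24]
width = width - 9 % 26
emit(0)
step = width
if 2 != scale:
    width = process(step)

step = width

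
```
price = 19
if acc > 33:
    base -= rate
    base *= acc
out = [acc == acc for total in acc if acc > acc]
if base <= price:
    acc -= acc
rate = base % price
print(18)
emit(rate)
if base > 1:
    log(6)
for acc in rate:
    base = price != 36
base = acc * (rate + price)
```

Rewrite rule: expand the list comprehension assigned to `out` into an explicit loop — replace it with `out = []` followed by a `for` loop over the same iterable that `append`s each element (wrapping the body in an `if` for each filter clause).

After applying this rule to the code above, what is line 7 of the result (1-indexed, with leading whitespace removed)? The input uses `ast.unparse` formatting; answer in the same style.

Transformed code:
price = 19
if acc > 33:
    base -= rate
    base *= acc
out = []
for total in acc:
    if acc > acc:
        out.append(acc == acc)
if base <= price:
    acc -= acc
rate = base % price
print(18)
emit(rate)
if base > 1:
    log(6)
for acc in rate:
    base = price != 36
base = acc * (rate + price)

if acc > acc:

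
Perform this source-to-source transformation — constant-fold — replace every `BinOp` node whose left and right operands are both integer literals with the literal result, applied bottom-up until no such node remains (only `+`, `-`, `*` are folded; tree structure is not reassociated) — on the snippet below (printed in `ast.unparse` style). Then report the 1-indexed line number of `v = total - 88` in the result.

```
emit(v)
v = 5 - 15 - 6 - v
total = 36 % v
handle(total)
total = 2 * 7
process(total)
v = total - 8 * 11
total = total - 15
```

Transformed code:
emit(v)
v = -16 - v
total = 36 % v
handle(total)
total = 14
process(total)
v = total - 88
total = total - 15

7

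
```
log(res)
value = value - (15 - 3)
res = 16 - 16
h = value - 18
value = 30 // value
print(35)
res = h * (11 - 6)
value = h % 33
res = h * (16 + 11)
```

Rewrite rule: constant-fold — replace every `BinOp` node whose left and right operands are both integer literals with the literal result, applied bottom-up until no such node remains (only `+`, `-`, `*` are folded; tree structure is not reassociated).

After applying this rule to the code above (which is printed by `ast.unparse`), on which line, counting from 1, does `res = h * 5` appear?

Transformed code:
log(res)
value = value - 12
res = 0
h = value - 18
value = 30 // value
print(35)
res = h * 5
value = h % 33
res = h * 27

7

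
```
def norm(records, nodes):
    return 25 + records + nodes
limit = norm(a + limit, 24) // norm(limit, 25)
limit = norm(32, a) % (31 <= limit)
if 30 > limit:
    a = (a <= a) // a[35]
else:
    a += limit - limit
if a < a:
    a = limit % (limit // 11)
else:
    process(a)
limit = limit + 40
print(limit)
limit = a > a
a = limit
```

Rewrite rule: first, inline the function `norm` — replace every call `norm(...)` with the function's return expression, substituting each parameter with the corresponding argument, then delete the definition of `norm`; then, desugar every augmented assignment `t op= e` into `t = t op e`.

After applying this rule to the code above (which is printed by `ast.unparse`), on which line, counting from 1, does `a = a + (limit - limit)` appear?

6

Transformed code:
limit = (25 + (a + limit) + 24) // (25 + limit + 25)
limit = (25 + 32 + a) % (31 <= limit)
if 30 > limit:
    a = (a <= a) // a[35]
else:
    a = a + (limit - limit)
if a < a:
    a = limit % (limit // 11)
else:
    process(a)
limit = limit + 40
print(limit)
limit = a > a
a = limit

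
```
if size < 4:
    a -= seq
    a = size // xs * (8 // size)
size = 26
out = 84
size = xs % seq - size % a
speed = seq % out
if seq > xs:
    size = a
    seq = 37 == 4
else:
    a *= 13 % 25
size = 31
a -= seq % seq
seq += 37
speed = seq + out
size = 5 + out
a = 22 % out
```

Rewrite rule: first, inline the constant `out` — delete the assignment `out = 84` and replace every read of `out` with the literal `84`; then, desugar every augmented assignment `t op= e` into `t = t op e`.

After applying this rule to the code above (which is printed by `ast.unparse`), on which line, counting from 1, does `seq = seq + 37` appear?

Transformed code:
if size < 4:
    a = a - seq
    a = size // xs * (8 // size)
size = 26
size = xs % seq - size % a
speed = seq % 84
if seq > xs:
    size = a
    seq = 37 == 4
else:
    a = a * (13 % 25)
size = 31
a = a - seq % seq
seq = seq + 37
speed = seq + 84
size = 5 + 84
a = 22 % 84

14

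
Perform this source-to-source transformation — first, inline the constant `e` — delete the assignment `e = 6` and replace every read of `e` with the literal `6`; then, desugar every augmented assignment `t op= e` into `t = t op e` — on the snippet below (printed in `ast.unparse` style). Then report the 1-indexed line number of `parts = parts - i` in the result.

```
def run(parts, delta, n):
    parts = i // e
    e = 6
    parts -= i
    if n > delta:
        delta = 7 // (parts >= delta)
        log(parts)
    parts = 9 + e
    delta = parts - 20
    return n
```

Transformed code:
def run(parts, delta, n):
    parts = i // 6
    parts = parts - i
    if n > delta:
        delta = 7 // (parts >= delta)
        log(parts)
    parts = 9 + 6
    delta = parts - 20
    return n

3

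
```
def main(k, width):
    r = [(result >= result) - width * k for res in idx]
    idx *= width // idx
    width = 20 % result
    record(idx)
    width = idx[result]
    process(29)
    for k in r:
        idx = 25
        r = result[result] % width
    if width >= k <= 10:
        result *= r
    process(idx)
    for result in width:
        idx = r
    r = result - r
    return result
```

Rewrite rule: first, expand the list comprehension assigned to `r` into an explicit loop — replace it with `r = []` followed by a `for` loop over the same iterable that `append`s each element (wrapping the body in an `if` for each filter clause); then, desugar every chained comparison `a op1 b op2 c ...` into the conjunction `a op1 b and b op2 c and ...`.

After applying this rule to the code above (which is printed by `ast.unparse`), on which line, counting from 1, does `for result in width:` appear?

Transformed code:
def main(k, width):
    r = []
    for res in idx:
        r.append((result >= result) - width * k)
    idx *= width // idx
    width = 20 % result
    record(idx)
    width = idx[result]
    process(29)
    for k in r:
        idx = 25
        r = result[result] % width
    if width >= k and k <= 10:
        result *= r
    process(idx)
    for result in width:
        idx = r
    r = result - r
    return result

16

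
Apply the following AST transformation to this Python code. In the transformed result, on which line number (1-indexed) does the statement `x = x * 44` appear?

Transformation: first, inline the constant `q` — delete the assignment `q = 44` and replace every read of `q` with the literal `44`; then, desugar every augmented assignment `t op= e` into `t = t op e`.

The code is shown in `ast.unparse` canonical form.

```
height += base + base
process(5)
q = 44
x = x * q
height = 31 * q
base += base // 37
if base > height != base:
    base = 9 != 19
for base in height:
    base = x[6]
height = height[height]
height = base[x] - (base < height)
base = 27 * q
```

Transformed code:
height = height + (base + base)
process(5)
x = x * 44
height = 31 * 44
base = base + base // 37
if base > height != base:
    base = 9 != 19
for base in height:
    base = x[6]
height = height[height]
height = base[x] - (base < height)
base = 27 * 44

3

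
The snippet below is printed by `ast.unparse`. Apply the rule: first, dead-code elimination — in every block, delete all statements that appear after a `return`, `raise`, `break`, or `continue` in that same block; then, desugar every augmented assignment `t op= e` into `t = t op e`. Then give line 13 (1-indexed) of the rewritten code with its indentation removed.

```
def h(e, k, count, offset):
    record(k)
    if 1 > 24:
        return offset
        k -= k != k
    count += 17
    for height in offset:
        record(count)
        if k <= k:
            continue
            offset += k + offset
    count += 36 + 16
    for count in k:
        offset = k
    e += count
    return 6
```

Transformed code:
def h(e, k, count, offset):
    record(k)
    if 1 > 24:
        return offset
    count = count + 17
    for height in offset:
        record(count)
        if k <= k:
            continue
    count = count + (36 + 16)
    for count in k:
        offset = k
    e = e + count
    return 6

e = e + count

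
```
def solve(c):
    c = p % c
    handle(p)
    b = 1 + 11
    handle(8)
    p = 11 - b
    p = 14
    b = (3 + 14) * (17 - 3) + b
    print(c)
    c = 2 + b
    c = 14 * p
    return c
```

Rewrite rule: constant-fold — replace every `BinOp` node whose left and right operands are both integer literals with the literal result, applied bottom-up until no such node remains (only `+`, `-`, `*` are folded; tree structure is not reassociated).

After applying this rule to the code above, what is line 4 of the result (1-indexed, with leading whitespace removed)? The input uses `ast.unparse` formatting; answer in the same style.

Transformed code:
def solve(c):
    c = p % c
    handle(p)
    b = 12
    handle(8)
    p = 11 - b
    p = 14
    b = 238 + b
    print(c)
    c = 2 + b
    c = 14 * p
    return c

b = 12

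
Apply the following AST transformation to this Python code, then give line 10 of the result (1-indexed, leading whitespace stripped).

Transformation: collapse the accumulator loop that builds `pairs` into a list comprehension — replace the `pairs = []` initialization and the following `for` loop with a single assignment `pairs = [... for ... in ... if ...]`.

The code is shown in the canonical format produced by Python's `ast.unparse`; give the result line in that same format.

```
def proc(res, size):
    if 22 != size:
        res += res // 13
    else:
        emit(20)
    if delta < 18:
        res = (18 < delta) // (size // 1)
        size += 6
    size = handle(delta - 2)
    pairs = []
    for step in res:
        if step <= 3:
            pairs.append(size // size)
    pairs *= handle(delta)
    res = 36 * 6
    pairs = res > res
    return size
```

Transformed code:
def proc(res, size):
    if 22 != size:
        res += res // 13
    else:
        emit(20)
    if delta < 18:
        res = (18 < delta) // (size // 1)
        size += 6
    size = handle(delta - 2)
    pairs = [size // size for step in res if step <= 3]
    pairs *= handle(delta)
    res = 36 * 6
    pairs = res > res
    return size

pairs = [size // size for step in res if step <= 3]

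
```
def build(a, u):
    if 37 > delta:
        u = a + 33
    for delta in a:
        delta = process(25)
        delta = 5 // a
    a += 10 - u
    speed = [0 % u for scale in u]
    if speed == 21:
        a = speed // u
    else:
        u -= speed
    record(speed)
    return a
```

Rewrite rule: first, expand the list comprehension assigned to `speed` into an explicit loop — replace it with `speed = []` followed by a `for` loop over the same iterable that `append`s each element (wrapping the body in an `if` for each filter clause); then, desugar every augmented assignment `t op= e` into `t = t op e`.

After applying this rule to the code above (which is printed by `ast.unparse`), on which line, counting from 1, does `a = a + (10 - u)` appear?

Transformed code:
def build(a, u):
    if 37 > delta:
        u = a + 33
    for delta in a:
        delta = process(25)
        delta = 5 // a
    a = a + (10 - u)
    speed = []
    for scale in u:
        speed.append(0 % u)
    if speed == 21:
        a = speed // u
    else:
        u = u - speed
    record(speed)
    return a

7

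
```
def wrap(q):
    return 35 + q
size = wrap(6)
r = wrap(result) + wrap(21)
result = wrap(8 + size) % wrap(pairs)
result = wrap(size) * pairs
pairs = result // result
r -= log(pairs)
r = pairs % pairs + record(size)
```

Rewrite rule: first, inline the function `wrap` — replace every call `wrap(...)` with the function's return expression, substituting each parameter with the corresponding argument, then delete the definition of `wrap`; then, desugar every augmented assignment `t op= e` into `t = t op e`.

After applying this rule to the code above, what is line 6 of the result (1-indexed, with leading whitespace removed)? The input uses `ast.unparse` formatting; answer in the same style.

Transformed code:
size = 35 + 6
r = 35 + result + (35 + 21)
result = (35 + (8 + size)) % (35 + pairs)
result = (35 + size) * pairs
pairs = result // result
r = r - log(pairs)
r = pairs % pairs + record(size)

r = r - log(pairs)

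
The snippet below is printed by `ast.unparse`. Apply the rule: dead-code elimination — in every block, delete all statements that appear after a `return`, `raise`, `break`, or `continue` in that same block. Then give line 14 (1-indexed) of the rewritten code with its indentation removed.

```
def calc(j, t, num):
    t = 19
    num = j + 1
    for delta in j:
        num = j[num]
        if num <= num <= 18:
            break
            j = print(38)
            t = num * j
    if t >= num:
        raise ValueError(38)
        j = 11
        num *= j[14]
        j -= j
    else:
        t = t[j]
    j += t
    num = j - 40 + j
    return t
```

return t

Transformed code:
def calc(j, t, num):
    t = 19
    num = j + 1
    for delta in j:
        num = j[num]
        if num <= num <= 18:
            break
    if t >= num:
        raise ValueError(38)
    else:
        t = t[j]
    j += t
    num = j - 40 + j
    return t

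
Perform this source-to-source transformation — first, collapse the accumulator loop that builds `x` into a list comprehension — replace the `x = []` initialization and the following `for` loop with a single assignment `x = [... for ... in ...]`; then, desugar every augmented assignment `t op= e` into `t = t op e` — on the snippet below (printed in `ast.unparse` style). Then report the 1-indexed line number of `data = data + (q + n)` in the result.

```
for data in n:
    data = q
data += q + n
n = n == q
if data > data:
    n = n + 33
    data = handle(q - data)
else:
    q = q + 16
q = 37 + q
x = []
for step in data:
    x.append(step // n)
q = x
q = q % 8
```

Transformed code:
for data in n:
    data = q
data = data + (q + n)
n = n == q
if data > data:
    n = n + 33
    data = handle(q - data)
else:
    q = q + 16
q = 37 + q
x = [step // n for step in data]
q = x
q = q % 8

3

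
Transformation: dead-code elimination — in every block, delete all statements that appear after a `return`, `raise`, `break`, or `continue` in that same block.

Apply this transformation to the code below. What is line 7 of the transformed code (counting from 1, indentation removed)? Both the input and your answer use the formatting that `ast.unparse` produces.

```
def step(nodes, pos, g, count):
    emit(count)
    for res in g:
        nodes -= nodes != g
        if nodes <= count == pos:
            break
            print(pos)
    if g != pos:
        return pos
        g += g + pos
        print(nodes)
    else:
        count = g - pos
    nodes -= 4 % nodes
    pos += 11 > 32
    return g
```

if g != pos:

Transformed code:
def step(nodes, pos, g, count):
    emit(count)
    for res in g:
        nodes -= nodes != g
        if nodes <= count == pos:
            break
    if g != pos:
        return pos
    else:
        count = g - pos
    nodes -= 4 % nodes
    pos += 11 > 32
    return g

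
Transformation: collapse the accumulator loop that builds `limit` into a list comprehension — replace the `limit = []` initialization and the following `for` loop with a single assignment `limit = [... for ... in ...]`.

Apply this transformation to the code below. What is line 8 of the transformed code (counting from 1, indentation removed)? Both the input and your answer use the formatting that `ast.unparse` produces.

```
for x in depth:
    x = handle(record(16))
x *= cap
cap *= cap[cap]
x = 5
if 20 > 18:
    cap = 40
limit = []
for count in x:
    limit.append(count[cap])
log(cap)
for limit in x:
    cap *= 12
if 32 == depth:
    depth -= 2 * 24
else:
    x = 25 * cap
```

Transformed code:
for x in depth:
    x = handle(record(16))
x *= cap
cap *= cap[cap]
x = 5
if 20 > 18:
    cap = 40
limit = [count[cap] for count in x]
log(cap)
for limit in x:
    cap *= 12
if 32 == depth:
    depth -= 2 * 24
else:
    x = 25 * cap

limit = [count[cap] for count in x]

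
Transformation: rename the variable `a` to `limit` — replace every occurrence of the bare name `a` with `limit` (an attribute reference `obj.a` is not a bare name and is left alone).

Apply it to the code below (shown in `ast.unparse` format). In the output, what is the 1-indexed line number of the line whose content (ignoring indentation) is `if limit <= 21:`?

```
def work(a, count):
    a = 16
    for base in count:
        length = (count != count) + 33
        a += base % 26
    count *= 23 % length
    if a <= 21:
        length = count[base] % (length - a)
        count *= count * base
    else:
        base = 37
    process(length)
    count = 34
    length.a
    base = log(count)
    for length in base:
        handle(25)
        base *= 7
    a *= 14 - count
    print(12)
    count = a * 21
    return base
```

Transformed code:
def work(limit, count):
    limit = 16
    for base in count:
        length = (count != count) + 33
        limit += base % 26
    count *= 23 % length
    if limit <= 21:
        length = count[base] % (length - limit)
        count *= count * base
    else:
        base = 37
    process(length)
    count = 34
    length.a
    base = log(count)
    for length in base:
        handle(25)
        base *= 7
    limit *= 14 - count
    print(12)
    count = limit * 21
    return base

7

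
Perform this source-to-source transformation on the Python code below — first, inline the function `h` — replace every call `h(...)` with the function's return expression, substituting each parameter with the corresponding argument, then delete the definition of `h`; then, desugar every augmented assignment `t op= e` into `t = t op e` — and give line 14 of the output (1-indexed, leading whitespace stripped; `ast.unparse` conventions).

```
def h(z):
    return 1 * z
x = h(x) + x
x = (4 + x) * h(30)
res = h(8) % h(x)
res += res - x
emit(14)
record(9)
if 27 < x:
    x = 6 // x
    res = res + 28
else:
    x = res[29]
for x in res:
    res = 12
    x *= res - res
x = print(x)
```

x = x * (res - res)

Transformed code:
x = 1 * x + x
x = (4 + x) * (1 * 30)
res = 1 * 8 % (1 * x)
res = res + (res - x)
emit(14)
record(9)
if 27 < x:
    x = 6 // x
    res = res + 28
else:
    x = res[29]
for x in res:
    res = 12
    x = x * (res - res)
x = print(x)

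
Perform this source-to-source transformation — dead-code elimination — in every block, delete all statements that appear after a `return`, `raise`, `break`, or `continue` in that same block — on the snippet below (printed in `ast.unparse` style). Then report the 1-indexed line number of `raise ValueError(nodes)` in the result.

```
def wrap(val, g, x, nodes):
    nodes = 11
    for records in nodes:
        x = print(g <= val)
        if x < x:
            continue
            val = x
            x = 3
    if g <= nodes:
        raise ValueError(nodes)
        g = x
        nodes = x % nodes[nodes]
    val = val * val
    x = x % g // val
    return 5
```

8

Transformed code:
def wrap(val, g, x, nodes):
    nodes = 11
    for records in nodes:
        x = print(g <= val)
        if x < x:
            continue
    if g <= nodes:
        raise ValueError(nodes)
    val = val * val
    x = x % g // val
    return 5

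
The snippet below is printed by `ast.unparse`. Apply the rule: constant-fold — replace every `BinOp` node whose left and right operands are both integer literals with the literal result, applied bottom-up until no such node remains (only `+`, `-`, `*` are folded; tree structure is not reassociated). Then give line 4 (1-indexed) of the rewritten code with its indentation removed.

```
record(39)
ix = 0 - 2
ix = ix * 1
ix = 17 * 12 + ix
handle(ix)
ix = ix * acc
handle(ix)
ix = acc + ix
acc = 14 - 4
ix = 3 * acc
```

Transformed code:
record(39)
ix = -2
ix = ix * 1
ix = 204 + ix
handle(ix)
ix = ix * acc
handle(ix)
ix = acc + ix
acc = 10
ix = 3 * acc

ix = 204 + ix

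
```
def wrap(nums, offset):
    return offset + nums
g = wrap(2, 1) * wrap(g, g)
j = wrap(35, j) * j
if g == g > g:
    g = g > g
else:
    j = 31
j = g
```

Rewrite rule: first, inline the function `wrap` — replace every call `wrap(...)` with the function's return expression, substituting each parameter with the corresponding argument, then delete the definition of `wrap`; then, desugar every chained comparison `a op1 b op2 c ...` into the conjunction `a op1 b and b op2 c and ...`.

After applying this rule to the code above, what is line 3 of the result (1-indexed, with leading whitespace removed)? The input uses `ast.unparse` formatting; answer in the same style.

if g == g and g > g:

Transformed code:
g = (1 + 2) * (g + g)
j = (j + 35) * j
if g == g and g > g:
    g = g > g
else:
    j = 31
j = g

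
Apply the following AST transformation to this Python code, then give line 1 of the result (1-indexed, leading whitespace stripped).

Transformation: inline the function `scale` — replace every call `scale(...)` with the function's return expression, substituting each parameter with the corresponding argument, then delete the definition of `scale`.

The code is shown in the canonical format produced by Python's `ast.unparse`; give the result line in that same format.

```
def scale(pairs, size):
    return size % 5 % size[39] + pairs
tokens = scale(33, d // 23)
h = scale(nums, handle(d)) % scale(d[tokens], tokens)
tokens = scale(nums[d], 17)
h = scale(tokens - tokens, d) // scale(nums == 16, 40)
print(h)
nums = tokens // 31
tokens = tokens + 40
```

tokens = d // 23 % 5 % (d // 23)[39] + 33

Transformed code:
tokens = d // 23 % 5 % (d // 23)[39] + 33
h = (handle(d) % 5 % handle(d)[39] + nums) % (tokens % 5 % tokens[39] + d[tokens])
tokens = 17 % 5 % 17[39] + nums[d]
h = (d % 5 % d[39] + (tokens - tokens)) // (40 % 5 % 40[39] + (nums == 16))
print(h)
nums = tokens // 31
tokens = tokens + 40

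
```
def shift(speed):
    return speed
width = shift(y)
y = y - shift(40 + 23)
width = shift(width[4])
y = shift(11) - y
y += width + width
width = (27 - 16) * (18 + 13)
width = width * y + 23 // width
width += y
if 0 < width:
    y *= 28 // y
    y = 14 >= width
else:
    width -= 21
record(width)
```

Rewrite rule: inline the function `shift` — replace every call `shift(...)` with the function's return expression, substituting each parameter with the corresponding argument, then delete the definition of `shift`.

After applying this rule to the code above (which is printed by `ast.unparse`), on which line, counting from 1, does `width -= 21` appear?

13

Transformed code:
width = y
y = y - (40 + 23)
width = width[4]
y = 11 - y
y += width + width
width = (27 - 16) * (18 + 13)
width = width * y + 23 // width
width += y
if 0 < width:
    y *= 28 // y
    y = 14 >= width
else:
    width -= 21
record(width)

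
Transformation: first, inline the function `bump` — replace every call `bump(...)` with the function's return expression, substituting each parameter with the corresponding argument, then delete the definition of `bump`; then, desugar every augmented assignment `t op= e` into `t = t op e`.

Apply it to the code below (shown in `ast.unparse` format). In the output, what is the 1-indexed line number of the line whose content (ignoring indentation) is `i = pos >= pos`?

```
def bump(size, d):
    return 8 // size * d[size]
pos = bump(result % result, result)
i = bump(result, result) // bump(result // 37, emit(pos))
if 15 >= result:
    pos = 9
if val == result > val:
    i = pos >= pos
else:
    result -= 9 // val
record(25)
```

Transformed code:
pos = 8 // (result % result) * result[result % result]
i = 8 // result * result[result] // (8 // (result // 37) * emit(pos)[result // 37])
if 15 >= result:
    pos = 9
if val == result > val:
    i = pos >= pos
else:
    result = result - 9 // val
record(25)

6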